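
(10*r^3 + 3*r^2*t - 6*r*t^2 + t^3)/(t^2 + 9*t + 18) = (10*r^3 + 3*r^2*t - 6*r*t^2 + t^3)/(t^2 + 9*t + 18)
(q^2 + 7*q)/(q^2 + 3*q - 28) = q/(q - 4)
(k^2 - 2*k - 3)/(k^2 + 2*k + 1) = (k - 3)/(k + 1)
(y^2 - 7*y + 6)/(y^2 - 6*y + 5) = (y - 6)/(y - 5)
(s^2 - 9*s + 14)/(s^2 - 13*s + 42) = (s - 2)/(s - 6)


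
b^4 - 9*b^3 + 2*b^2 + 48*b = b*(b - 8)*(b - 3)*(b + 2)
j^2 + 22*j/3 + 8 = (j + 4/3)*(j + 6)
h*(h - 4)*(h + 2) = h^3 - 2*h^2 - 8*h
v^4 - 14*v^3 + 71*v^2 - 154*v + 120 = (v - 5)*(v - 4)*(v - 3)*(v - 2)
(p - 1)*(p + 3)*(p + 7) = p^3 + 9*p^2 + 11*p - 21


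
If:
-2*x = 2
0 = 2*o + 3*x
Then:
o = 3/2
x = -1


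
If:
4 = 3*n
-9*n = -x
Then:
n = 4/3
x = 12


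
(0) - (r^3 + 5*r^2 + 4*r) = -r^3 - 5*r^2 - 4*r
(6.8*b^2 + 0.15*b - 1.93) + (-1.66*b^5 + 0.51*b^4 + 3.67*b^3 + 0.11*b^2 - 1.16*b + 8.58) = -1.66*b^5 + 0.51*b^4 + 3.67*b^3 + 6.91*b^2 - 1.01*b + 6.65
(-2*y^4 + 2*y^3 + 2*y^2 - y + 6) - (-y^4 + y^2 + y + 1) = -y^4 + 2*y^3 + y^2 - 2*y + 5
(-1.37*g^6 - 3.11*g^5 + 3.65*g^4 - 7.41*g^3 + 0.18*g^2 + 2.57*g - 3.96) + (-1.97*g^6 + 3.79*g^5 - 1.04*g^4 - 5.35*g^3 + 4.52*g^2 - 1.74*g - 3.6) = -3.34*g^6 + 0.68*g^5 + 2.61*g^4 - 12.76*g^3 + 4.7*g^2 + 0.83*g - 7.56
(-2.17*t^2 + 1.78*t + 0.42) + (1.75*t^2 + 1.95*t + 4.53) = -0.42*t^2 + 3.73*t + 4.95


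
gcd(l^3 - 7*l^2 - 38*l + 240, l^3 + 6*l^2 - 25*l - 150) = l^2 + l - 30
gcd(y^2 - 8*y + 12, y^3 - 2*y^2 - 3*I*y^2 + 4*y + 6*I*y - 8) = y - 2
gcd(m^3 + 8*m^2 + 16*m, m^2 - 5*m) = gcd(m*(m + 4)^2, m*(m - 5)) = m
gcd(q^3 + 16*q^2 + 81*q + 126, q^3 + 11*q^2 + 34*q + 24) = q + 6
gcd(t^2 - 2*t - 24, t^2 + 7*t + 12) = t + 4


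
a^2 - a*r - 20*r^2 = (a - 5*r)*(a + 4*r)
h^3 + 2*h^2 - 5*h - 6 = (h - 2)*(h + 1)*(h + 3)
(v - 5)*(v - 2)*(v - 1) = v^3 - 8*v^2 + 17*v - 10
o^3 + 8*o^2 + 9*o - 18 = (o - 1)*(o + 3)*(o + 6)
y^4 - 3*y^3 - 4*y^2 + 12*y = y*(y - 3)*(y - 2)*(y + 2)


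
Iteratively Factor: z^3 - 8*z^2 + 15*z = (z - 5)*(z^2 - 3*z) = (z - 5)*(z - 3)*(z)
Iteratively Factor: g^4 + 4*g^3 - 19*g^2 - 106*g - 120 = (g - 5)*(g^3 + 9*g^2 + 26*g + 24) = (g - 5)*(g + 4)*(g^2 + 5*g + 6) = (g - 5)*(g + 2)*(g + 4)*(g + 3)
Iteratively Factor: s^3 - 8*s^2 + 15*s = (s - 3)*(s^2 - 5*s) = (s - 5)*(s - 3)*(s)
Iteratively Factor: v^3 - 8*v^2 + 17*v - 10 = (v - 1)*(v^2 - 7*v + 10) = (v - 5)*(v - 1)*(v - 2)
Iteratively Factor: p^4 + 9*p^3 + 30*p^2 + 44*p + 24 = (p + 2)*(p^3 + 7*p^2 + 16*p + 12) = (p + 2)^2*(p^2 + 5*p + 6) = (p + 2)^2*(p + 3)*(p + 2)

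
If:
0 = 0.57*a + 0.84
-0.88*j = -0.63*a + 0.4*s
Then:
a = -1.47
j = -0.454545454545455*s - 1.05502392344498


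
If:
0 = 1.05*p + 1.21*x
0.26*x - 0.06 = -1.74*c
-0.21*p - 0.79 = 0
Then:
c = -0.45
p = -3.76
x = 3.26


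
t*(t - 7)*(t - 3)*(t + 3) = t^4 - 7*t^3 - 9*t^2 + 63*t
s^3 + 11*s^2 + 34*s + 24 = (s + 1)*(s + 4)*(s + 6)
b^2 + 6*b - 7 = (b - 1)*(b + 7)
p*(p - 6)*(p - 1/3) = p^3 - 19*p^2/3 + 2*p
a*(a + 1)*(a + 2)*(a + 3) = a^4 + 6*a^3 + 11*a^2 + 6*a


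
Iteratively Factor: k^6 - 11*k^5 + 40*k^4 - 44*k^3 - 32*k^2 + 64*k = (k - 2)*(k^5 - 9*k^4 + 22*k^3 - 32*k) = (k - 2)^2*(k^4 - 7*k^3 + 8*k^2 + 16*k) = (k - 4)*(k - 2)^2*(k^3 - 3*k^2 - 4*k) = (k - 4)^2*(k - 2)^2*(k^2 + k) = (k - 4)^2*(k - 2)^2*(k + 1)*(k)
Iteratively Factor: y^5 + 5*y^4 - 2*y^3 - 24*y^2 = (y - 2)*(y^4 + 7*y^3 + 12*y^2) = (y - 2)*(y + 3)*(y^3 + 4*y^2) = (y - 2)*(y + 3)*(y + 4)*(y^2) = y*(y - 2)*(y + 3)*(y + 4)*(y)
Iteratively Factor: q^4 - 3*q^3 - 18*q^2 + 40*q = (q)*(q^3 - 3*q^2 - 18*q + 40) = q*(q + 4)*(q^2 - 7*q + 10) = q*(q - 2)*(q + 4)*(q - 5)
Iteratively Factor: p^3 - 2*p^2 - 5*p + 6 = (p + 2)*(p^2 - 4*p + 3) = (p - 1)*(p + 2)*(p - 3)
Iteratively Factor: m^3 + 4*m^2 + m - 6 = (m + 2)*(m^2 + 2*m - 3) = (m - 1)*(m + 2)*(m + 3)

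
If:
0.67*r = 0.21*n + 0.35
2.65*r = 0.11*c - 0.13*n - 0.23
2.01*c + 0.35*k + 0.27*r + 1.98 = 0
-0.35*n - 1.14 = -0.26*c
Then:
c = 2.51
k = -20.13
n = -1.39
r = 0.09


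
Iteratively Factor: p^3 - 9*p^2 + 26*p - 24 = (p - 4)*(p^2 - 5*p + 6) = (p - 4)*(p - 2)*(p - 3)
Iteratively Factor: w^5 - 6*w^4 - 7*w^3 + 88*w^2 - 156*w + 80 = (w - 2)*(w^4 - 4*w^3 - 15*w^2 + 58*w - 40) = (w - 2)*(w - 1)*(w^3 - 3*w^2 - 18*w + 40) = (w - 5)*(w - 2)*(w - 1)*(w^2 + 2*w - 8) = (w - 5)*(w - 2)^2*(w - 1)*(w + 4)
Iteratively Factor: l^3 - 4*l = (l)*(l^2 - 4) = l*(l - 2)*(l + 2)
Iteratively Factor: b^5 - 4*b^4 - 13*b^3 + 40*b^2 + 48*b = (b)*(b^4 - 4*b^3 - 13*b^2 + 40*b + 48) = b*(b - 4)*(b^3 - 13*b - 12) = b*(b - 4)*(b + 3)*(b^2 - 3*b - 4) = b*(b - 4)*(b + 1)*(b + 3)*(b - 4)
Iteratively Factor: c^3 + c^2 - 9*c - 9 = (c - 3)*(c^2 + 4*c + 3) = (c - 3)*(c + 3)*(c + 1)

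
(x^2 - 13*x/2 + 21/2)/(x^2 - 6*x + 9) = (x - 7/2)/(x - 3)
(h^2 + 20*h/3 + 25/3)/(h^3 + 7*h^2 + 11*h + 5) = (h + 5/3)/(h^2 + 2*h + 1)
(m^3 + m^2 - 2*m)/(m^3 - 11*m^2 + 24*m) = (m^2 + m - 2)/(m^2 - 11*m + 24)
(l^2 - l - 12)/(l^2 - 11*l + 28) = (l + 3)/(l - 7)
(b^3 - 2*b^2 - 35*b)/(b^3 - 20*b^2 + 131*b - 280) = b*(b + 5)/(b^2 - 13*b + 40)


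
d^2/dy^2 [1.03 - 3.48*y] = 0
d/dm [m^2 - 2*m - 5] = 2*m - 2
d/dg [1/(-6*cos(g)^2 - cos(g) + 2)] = -(12*cos(g) + 1)*sin(g)/(6*cos(g)^2 + cos(g) - 2)^2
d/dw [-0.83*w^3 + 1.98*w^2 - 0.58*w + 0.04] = -2.49*w^2 + 3.96*w - 0.58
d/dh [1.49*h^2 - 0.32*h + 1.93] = 2.98*h - 0.32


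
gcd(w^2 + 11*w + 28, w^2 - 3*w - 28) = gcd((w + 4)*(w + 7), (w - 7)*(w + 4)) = w + 4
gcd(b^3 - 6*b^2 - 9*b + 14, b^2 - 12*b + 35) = b - 7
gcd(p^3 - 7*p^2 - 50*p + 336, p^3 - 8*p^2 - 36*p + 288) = p^2 - 14*p + 48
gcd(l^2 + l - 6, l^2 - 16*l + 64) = 1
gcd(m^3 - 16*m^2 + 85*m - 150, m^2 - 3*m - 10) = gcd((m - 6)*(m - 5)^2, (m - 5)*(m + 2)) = m - 5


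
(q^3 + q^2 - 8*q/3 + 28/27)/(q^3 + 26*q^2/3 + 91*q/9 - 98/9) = (q - 2/3)/(q + 7)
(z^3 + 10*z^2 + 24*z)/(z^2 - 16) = z*(z + 6)/(z - 4)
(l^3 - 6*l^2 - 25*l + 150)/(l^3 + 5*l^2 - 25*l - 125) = (l - 6)/(l + 5)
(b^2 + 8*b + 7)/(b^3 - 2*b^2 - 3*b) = (b + 7)/(b*(b - 3))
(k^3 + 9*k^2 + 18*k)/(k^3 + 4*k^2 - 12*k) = (k + 3)/(k - 2)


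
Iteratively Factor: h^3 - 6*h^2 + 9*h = (h - 3)*(h^2 - 3*h) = h*(h - 3)*(h - 3)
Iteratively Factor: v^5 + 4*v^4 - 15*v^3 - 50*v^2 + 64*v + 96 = (v + 4)*(v^4 - 15*v^2 + 10*v + 24) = (v + 4)^2*(v^3 - 4*v^2 + v + 6) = (v - 3)*(v + 4)^2*(v^2 - v - 2) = (v - 3)*(v + 1)*(v + 4)^2*(v - 2)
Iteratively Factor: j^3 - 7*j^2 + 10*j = (j - 5)*(j^2 - 2*j) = j*(j - 5)*(j - 2)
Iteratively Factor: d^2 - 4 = (d + 2)*(d - 2)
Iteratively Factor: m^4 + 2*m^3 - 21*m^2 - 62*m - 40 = (m + 2)*(m^3 - 21*m - 20) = (m + 2)*(m + 4)*(m^2 - 4*m - 5) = (m + 1)*(m + 2)*(m + 4)*(m - 5)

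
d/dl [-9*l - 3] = -9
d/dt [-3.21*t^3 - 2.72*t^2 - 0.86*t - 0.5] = -9.63*t^2 - 5.44*t - 0.86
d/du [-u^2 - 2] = -2*u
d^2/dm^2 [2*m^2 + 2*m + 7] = 4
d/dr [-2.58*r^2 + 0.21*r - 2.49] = 0.21 - 5.16*r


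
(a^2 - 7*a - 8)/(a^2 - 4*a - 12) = (-a^2 + 7*a + 8)/(-a^2 + 4*a + 12)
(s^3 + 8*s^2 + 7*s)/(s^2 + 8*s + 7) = s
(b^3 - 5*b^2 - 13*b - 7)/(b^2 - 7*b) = b + 2 + 1/b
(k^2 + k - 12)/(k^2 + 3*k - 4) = (k - 3)/(k - 1)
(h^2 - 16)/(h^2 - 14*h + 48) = (h^2 - 16)/(h^2 - 14*h + 48)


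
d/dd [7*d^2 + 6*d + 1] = 14*d + 6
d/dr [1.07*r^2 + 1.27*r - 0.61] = 2.14*r + 1.27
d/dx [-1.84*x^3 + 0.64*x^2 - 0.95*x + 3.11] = -5.52*x^2 + 1.28*x - 0.95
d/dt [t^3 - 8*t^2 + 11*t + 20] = 3*t^2 - 16*t + 11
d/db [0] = 0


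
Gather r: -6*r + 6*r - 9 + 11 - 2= 0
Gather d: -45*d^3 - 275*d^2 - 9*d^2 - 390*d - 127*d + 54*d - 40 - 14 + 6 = -45*d^3 - 284*d^2 - 463*d - 48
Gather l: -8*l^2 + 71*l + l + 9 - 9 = -8*l^2 + 72*l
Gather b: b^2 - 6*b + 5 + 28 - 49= b^2 - 6*b - 16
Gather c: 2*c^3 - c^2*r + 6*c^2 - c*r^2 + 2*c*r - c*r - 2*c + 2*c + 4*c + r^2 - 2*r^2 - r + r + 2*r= 2*c^3 + c^2*(6 - r) + c*(-r^2 + r + 4) - r^2 + 2*r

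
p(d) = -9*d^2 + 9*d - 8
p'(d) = 9 - 18*d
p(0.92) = -7.34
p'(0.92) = -7.56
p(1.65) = -17.65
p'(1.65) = -20.70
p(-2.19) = -70.87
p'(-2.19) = 48.42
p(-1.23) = -32.69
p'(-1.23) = 31.14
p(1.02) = -8.18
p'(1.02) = -9.36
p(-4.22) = -206.26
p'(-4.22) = 84.96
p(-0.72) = -19.15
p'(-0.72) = 21.96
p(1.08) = -8.78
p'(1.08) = -10.44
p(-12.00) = -1412.00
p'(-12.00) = 225.00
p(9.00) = -656.00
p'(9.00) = -153.00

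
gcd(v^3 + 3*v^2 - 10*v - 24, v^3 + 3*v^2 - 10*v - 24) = v^3 + 3*v^2 - 10*v - 24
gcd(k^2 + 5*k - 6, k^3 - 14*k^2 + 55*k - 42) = k - 1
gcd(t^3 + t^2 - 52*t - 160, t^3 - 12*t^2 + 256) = t^2 - 4*t - 32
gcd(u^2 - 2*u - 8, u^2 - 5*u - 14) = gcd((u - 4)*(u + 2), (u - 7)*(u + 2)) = u + 2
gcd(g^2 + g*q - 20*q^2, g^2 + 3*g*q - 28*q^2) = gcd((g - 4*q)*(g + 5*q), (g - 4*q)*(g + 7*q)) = -g + 4*q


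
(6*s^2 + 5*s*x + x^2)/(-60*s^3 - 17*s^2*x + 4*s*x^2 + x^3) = (2*s + x)/(-20*s^2 + s*x + x^2)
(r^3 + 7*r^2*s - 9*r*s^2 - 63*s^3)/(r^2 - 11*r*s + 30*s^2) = (r^3 + 7*r^2*s - 9*r*s^2 - 63*s^3)/(r^2 - 11*r*s + 30*s^2)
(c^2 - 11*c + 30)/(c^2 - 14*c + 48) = (c - 5)/(c - 8)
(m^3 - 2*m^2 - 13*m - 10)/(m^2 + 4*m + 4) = (m^2 - 4*m - 5)/(m + 2)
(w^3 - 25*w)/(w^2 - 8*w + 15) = w*(w + 5)/(w - 3)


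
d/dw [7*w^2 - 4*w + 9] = 14*w - 4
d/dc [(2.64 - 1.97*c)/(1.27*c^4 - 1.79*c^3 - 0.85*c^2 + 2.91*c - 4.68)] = (7.5057*c^4 - 20.4638*c^3 + 12.5023*c^2 + 4.488*c + 1.5372)/(1.6129*c^8 - 4.5466*c^7 + 1.0451*c^6 + 10.4344*c^5 - 21.5825*c^4 + 11.8074*c^3 + 16.4241*c^2 - 27.2376*c + 21.9024)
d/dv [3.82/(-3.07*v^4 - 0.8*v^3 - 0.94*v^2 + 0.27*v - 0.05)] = (46.9096*v^3 + 9.168*v^2 + 7.1816*v - 1.0314)/(3.07*v^4 + 0.8*v^3 + 0.94*v^2 - 0.27*v + 0.05)^2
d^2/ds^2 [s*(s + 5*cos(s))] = -5*s*cos(s) - 10*sin(s) + 2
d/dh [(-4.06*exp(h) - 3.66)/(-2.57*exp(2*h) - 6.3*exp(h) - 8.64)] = (-10.4342*exp(2*h) - 18.8124*exp(h) + 12.0204)*exp(h)/(6.6049*exp(4*h) + 32.382*exp(3*h) + 84.0996*exp(2*h) + 108.864*exp(h) + 74.6496)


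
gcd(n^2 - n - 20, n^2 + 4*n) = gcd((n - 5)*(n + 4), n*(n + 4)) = n + 4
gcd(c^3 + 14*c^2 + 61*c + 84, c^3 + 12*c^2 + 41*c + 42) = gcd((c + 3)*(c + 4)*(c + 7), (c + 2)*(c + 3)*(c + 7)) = c^2 + 10*c + 21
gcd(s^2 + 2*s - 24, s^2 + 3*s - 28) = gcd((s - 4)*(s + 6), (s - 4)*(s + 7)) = s - 4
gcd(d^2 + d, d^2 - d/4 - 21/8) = 1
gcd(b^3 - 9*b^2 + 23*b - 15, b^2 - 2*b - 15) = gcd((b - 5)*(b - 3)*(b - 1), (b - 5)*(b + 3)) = b - 5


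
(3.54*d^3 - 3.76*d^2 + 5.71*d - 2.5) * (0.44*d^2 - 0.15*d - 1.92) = 1.5576*d^5 - 2.1854*d^4 - 3.7204*d^3 + 5.2627*d^2 - 10.5882*d + 4.8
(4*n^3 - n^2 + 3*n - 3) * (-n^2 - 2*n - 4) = -4*n^5 - 7*n^4 - 17*n^3 + n^2 - 6*n + 12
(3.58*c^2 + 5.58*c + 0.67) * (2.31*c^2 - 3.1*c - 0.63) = 8.2698*c^4 + 1.7918*c^3 - 18.0057*c^2 - 5.5924*c - 0.4221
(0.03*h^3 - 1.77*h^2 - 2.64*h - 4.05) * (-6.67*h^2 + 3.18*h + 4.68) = -0.2001*h^5 + 11.9013*h^4 + 12.1206*h^3 + 10.3347*h^2 - 25.2342*h - 18.954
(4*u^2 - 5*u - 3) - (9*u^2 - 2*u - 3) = -5*u^2 - 3*u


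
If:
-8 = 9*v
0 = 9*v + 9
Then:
No Solution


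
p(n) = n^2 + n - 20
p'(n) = 2*n + 1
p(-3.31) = -12.35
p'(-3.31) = -5.62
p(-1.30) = -19.61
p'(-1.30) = -1.60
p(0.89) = -18.32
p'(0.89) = 2.78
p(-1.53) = -19.19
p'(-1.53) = -2.06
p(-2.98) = -14.10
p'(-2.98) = -4.96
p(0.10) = -19.89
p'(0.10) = 1.20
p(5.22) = 12.47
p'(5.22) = 11.44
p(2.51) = -11.19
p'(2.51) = 6.02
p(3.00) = -8.00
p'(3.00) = 7.00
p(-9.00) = 52.00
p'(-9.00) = -17.00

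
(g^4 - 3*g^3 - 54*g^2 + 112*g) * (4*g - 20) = 4*g^5 - 32*g^4 - 156*g^3 + 1528*g^2 - 2240*g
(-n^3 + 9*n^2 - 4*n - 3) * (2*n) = -2*n^4 + 18*n^3 - 8*n^2 - 6*n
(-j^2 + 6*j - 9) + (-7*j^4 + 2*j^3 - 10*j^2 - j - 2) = -7*j^4 + 2*j^3 - 11*j^2 + 5*j - 11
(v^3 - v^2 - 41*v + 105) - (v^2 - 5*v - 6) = v^3 - 2*v^2 - 36*v + 111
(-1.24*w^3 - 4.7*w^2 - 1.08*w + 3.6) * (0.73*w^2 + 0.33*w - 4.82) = -0.9052*w^5 - 3.8402*w^4 + 3.6374*w^3 + 24.9256*w^2 + 6.3936*w - 17.352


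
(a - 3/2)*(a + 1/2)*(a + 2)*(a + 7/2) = a^4 + 9*a^3/2 + 3*a^2/4 - 89*a/8 - 21/4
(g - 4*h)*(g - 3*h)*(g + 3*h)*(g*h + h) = g^4*h - 4*g^3*h^2 + g^3*h - 9*g^2*h^3 - 4*g^2*h^2 + 36*g*h^4 - 9*g*h^3 + 36*h^4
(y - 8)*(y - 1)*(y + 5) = y^3 - 4*y^2 - 37*y + 40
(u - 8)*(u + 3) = u^2 - 5*u - 24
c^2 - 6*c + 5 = (c - 5)*(c - 1)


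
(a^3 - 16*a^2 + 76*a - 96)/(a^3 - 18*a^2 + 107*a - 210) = (a^2 - 10*a + 16)/(a^2 - 12*a + 35)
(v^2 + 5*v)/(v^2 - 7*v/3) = 3*(v + 5)/(3*v - 7)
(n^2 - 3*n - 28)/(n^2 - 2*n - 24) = (n - 7)/(n - 6)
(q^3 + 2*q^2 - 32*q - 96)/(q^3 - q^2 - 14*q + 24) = (q^2 - 2*q - 24)/(q^2 - 5*q + 6)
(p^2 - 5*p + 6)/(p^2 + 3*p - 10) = (p - 3)/(p + 5)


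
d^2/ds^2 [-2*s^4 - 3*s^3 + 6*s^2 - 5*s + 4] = -24*s^2 - 18*s + 12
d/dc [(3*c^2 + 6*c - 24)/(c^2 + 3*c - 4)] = 3/(c^2 - 2*c + 1)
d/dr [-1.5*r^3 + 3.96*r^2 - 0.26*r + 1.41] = -4.5*r^2 + 7.92*r - 0.26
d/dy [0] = 0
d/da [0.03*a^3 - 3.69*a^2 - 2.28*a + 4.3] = 0.09*a^2 - 7.38*a - 2.28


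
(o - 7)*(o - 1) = o^2 - 8*o + 7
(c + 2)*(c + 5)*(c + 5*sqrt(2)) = c^3 + 7*c^2 + 5*sqrt(2)*c^2 + 10*c + 35*sqrt(2)*c + 50*sqrt(2)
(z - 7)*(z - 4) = z^2 - 11*z + 28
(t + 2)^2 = t^2 + 4*t + 4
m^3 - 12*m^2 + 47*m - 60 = (m - 5)*(m - 4)*(m - 3)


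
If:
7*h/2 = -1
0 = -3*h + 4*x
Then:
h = -2/7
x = -3/14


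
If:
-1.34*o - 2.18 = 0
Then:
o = -1.63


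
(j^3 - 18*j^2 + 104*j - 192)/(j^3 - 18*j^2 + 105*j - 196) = (j^2 - 14*j + 48)/(j^2 - 14*j + 49)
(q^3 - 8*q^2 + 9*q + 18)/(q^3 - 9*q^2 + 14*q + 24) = (q - 3)/(q - 4)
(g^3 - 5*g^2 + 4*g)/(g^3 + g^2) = (g^2 - 5*g + 4)/(g*(g + 1))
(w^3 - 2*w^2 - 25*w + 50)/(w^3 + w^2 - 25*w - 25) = (w - 2)/(w + 1)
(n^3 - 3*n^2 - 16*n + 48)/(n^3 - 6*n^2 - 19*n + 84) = (n - 4)/(n - 7)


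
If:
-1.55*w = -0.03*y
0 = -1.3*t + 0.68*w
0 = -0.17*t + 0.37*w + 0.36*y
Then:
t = 0.00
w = 0.00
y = 0.00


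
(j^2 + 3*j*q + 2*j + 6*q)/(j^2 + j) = (j^2 + 3*j*q + 2*j + 6*q)/(j*(j + 1))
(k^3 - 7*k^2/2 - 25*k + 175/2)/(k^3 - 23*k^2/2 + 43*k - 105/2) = (k + 5)/(k - 3)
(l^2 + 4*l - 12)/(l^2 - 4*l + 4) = (l + 6)/(l - 2)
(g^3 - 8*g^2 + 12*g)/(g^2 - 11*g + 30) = g*(g - 2)/(g - 5)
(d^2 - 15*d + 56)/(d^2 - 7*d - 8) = (d - 7)/(d + 1)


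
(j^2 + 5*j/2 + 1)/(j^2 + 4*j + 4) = (j + 1/2)/(j + 2)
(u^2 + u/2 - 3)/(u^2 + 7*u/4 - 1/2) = 2*(2*u - 3)/(4*u - 1)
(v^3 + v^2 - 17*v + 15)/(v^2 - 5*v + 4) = (v^2 + 2*v - 15)/(v - 4)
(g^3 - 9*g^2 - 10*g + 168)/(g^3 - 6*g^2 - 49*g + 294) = (g + 4)/(g + 7)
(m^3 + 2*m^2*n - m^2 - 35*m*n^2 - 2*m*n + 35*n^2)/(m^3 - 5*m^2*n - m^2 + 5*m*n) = (m + 7*n)/m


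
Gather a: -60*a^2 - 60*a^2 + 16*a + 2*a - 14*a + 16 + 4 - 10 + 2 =-120*a^2 + 4*a + 12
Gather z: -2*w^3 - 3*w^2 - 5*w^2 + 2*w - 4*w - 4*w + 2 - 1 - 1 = -2*w^3 - 8*w^2 - 6*w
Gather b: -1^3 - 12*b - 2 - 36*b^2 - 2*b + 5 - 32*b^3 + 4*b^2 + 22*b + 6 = -32*b^3 - 32*b^2 + 8*b + 8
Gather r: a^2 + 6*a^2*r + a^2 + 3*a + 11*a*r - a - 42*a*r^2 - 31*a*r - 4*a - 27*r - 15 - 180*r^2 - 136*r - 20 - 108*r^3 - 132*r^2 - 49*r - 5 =2*a^2 - 2*a - 108*r^3 + r^2*(-42*a - 312) + r*(6*a^2 - 20*a - 212) - 40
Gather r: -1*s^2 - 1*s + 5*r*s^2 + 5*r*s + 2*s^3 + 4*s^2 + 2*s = r*(5*s^2 + 5*s) + 2*s^3 + 3*s^2 + s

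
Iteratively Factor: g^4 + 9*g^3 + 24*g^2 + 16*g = (g + 4)*(g^3 + 5*g^2 + 4*g) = g*(g + 4)*(g^2 + 5*g + 4) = g*(g + 1)*(g + 4)*(g + 4)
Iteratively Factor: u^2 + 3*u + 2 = (u + 2)*(u + 1)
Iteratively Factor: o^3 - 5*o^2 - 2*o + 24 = (o - 3)*(o^2 - 2*o - 8) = (o - 4)*(o - 3)*(o + 2)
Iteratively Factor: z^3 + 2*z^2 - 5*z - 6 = (z + 3)*(z^2 - z - 2) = (z + 1)*(z + 3)*(z - 2)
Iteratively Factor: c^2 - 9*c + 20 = (c - 5)*(c - 4)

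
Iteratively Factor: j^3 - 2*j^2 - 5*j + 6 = (j - 3)*(j^2 + j - 2) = (j - 3)*(j - 1)*(j + 2)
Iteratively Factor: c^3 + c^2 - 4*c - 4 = (c + 1)*(c^2 - 4) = (c - 2)*(c + 1)*(c + 2)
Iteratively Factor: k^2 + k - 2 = (k + 2)*(k - 1)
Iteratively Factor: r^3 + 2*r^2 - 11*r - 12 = (r + 1)*(r^2 + r - 12) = (r + 1)*(r + 4)*(r - 3)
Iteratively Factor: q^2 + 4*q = (q + 4)*(q)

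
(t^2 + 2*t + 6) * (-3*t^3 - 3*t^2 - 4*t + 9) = -3*t^5 - 9*t^4 - 28*t^3 - 17*t^2 - 6*t + 54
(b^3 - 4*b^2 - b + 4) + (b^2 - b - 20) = b^3 - 3*b^2 - 2*b - 16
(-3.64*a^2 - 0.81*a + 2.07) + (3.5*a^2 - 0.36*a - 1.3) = -0.14*a^2 - 1.17*a + 0.77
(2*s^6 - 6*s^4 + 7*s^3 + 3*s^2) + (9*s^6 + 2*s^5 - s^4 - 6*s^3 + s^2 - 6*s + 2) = 11*s^6 + 2*s^5 - 7*s^4 + s^3 + 4*s^2 - 6*s + 2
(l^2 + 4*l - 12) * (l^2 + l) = l^4 + 5*l^3 - 8*l^2 - 12*l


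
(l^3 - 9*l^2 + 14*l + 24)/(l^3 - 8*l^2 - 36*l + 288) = (l^2 - 3*l - 4)/(l^2 - 2*l - 48)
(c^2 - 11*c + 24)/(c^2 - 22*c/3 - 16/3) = 3*(c - 3)/(3*c + 2)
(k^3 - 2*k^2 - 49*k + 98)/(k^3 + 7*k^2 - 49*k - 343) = (k - 2)/(k + 7)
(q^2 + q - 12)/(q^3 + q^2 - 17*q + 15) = (q + 4)/(q^2 + 4*q - 5)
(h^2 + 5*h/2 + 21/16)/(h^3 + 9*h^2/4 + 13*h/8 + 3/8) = (4*h + 7)/(2*(2*h^2 + 3*h + 1))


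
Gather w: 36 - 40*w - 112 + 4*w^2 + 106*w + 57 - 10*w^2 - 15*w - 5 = -6*w^2 + 51*w - 24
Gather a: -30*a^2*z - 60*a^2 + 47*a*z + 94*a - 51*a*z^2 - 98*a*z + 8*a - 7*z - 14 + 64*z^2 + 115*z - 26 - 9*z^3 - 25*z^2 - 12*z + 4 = a^2*(-30*z - 60) + a*(-51*z^2 - 51*z + 102) - 9*z^3 + 39*z^2 + 96*z - 36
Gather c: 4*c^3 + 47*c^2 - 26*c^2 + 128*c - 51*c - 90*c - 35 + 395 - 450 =4*c^3 + 21*c^2 - 13*c - 90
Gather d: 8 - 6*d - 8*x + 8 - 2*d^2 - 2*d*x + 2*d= -2*d^2 + d*(-2*x - 4) - 8*x + 16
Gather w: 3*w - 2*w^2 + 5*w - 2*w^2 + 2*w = -4*w^2 + 10*w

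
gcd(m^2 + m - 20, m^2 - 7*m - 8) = 1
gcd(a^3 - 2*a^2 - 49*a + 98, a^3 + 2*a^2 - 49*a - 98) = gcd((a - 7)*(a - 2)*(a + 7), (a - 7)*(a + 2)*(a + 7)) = a^2 - 49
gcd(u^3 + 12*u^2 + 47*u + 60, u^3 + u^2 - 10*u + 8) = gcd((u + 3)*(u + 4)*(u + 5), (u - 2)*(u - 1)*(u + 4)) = u + 4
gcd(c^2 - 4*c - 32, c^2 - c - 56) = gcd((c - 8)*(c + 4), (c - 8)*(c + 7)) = c - 8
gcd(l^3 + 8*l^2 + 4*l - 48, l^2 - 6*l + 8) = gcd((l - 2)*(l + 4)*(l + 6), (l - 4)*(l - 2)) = l - 2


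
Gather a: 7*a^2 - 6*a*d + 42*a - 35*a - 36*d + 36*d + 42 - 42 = 7*a^2 + a*(7 - 6*d)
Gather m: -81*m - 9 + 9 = -81*m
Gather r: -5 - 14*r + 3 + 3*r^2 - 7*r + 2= 3*r^2 - 21*r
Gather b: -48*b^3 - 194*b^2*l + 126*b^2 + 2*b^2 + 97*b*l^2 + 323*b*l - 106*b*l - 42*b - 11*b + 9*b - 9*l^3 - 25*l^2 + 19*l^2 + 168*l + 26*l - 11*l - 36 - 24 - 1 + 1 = -48*b^3 + b^2*(128 - 194*l) + b*(97*l^2 + 217*l - 44) - 9*l^3 - 6*l^2 + 183*l - 60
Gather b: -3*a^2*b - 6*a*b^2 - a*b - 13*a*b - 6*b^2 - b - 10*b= b^2*(-6*a - 6) + b*(-3*a^2 - 14*a - 11)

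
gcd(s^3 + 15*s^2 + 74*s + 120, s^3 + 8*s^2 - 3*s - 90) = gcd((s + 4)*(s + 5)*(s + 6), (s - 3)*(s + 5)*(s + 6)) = s^2 + 11*s + 30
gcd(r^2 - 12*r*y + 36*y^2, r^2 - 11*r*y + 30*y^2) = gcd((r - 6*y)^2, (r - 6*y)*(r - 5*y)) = -r + 6*y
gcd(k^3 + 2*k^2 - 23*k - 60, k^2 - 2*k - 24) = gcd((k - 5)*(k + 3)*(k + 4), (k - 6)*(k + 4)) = k + 4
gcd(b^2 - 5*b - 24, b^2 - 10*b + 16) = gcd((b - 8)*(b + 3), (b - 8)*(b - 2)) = b - 8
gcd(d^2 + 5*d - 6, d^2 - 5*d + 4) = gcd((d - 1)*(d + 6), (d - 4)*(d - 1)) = d - 1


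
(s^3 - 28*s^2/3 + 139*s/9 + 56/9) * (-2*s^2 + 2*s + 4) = -2*s^5 + 62*s^4/3 - 410*s^3/9 - 170*s^2/9 + 668*s/9 + 224/9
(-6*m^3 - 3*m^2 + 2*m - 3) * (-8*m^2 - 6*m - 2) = 48*m^5 + 60*m^4 + 14*m^3 + 18*m^2 + 14*m + 6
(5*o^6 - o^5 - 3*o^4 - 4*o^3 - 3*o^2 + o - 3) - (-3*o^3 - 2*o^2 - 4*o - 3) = 5*o^6 - o^5 - 3*o^4 - o^3 - o^2 + 5*o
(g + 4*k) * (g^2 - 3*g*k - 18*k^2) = g^3 + g^2*k - 30*g*k^2 - 72*k^3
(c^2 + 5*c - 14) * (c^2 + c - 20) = c^4 + 6*c^3 - 29*c^2 - 114*c + 280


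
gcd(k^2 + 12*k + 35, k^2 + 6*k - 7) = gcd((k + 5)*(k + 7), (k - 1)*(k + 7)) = k + 7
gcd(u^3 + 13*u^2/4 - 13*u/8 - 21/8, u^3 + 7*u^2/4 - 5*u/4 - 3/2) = u^2 - u/4 - 3/4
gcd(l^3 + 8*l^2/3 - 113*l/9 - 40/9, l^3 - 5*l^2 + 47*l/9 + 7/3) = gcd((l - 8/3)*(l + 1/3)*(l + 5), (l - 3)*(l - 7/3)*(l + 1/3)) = l + 1/3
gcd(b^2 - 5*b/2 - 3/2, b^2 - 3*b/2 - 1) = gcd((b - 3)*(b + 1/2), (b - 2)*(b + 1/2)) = b + 1/2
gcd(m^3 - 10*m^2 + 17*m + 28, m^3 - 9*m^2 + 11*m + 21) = m^2 - 6*m - 7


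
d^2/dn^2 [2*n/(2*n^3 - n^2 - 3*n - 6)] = 4*(-n*(-6*n^2 + 2*n + 3)^2 + (-6*n^2 - n*(6*n - 1) + 2*n + 3)*(-2*n^3 + n^2 + 3*n + 6))/(-2*n^3 + n^2 + 3*n + 6)^3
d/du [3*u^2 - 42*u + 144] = 6*u - 42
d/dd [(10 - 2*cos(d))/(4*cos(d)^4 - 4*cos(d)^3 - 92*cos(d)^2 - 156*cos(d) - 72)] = (-3*cos(d)^3 + 25*cos(d)^2 - 17*cos(d) - 213)*sin(d)/(2*(cos(d) - 6)^2*(cos(d) + 1)^3*(cos(d) + 3)^2)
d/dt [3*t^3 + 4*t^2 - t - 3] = 9*t^2 + 8*t - 1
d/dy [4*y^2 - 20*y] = 8*y - 20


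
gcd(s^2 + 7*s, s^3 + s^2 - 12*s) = s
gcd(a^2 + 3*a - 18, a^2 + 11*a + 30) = a + 6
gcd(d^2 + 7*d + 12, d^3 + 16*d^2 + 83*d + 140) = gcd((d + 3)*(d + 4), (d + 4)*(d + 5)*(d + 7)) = d + 4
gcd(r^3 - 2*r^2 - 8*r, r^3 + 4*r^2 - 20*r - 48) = r^2 - 2*r - 8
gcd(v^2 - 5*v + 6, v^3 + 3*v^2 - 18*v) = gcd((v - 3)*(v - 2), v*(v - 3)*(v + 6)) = v - 3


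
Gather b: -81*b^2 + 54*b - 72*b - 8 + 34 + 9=-81*b^2 - 18*b + 35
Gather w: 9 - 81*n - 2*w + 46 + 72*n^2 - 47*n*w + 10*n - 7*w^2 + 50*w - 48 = 72*n^2 - 71*n - 7*w^2 + w*(48 - 47*n) + 7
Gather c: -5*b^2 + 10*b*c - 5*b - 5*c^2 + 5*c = -5*b^2 - 5*b - 5*c^2 + c*(10*b + 5)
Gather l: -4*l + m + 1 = -4*l + m + 1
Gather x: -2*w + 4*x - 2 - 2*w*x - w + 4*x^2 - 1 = -3*w + 4*x^2 + x*(4 - 2*w) - 3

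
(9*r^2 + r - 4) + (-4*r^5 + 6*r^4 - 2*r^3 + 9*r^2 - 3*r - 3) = -4*r^5 + 6*r^4 - 2*r^3 + 18*r^2 - 2*r - 7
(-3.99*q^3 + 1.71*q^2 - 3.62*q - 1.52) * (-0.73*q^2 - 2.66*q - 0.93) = 2.9127*q^5 + 9.3651*q^4 + 1.8047*q^3 + 9.1485*q^2 + 7.4098*q + 1.4136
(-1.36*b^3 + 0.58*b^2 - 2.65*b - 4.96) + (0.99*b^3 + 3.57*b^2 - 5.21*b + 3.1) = -0.37*b^3 + 4.15*b^2 - 7.86*b - 1.86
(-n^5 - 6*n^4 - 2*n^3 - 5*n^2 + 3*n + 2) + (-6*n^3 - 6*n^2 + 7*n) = -n^5 - 6*n^4 - 8*n^3 - 11*n^2 + 10*n + 2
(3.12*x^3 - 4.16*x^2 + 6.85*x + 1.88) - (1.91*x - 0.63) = 3.12*x^3 - 4.16*x^2 + 4.94*x + 2.51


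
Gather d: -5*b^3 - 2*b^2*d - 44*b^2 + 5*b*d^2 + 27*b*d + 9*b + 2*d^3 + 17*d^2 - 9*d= -5*b^3 - 44*b^2 + 9*b + 2*d^3 + d^2*(5*b + 17) + d*(-2*b^2 + 27*b - 9)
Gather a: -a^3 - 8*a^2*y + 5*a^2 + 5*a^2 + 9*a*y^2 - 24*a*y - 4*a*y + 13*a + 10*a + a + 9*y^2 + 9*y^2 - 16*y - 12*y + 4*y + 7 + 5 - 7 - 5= -a^3 + a^2*(10 - 8*y) + a*(9*y^2 - 28*y + 24) + 18*y^2 - 24*y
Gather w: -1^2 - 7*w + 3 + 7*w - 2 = 0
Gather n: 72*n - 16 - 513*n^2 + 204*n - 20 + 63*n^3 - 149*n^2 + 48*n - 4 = 63*n^3 - 662*n^2 + 324*n - 40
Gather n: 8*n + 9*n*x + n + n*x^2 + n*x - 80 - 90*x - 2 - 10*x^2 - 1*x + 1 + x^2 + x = n*(x^2 + 10*x + 9) - 9*x^2 - 90*x - 81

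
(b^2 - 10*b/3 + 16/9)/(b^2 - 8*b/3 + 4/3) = (b - 8/3)/(b - 2)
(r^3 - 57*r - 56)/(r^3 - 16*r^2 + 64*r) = (r^2 + 8*r + 7)/(r*(r - 8))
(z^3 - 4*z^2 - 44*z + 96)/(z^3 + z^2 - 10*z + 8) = (z^2 - 2*z - 48)/(z^2 + 3*z - 4)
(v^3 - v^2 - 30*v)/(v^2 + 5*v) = v - 6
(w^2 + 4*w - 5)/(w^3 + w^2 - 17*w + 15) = 1/(w - 3)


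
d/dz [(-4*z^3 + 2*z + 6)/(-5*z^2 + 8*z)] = 2*(10*z^4 - 32*z^3 + 5*z^2 + 30*z - 24)/(z^2*(25*z^2 - 80*z + 64))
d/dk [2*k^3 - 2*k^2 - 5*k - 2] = 6*k^2 - 4*k - 5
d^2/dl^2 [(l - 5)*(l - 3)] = 2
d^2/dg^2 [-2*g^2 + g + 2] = -4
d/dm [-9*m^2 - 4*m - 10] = -18*m - 4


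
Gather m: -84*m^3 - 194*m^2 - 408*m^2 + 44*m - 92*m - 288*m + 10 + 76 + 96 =-84*m^3 - 602*m^2 - 336*m + 182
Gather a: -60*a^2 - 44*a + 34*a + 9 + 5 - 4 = -60*a^2 - 10*a + 10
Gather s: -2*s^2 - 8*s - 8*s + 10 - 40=-2*s^2 - 16*s - 30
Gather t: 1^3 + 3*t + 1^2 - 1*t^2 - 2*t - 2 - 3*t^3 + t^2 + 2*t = -3*t^3 + 3*t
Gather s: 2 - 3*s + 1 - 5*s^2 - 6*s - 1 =-5*s^2 - 9*s + 2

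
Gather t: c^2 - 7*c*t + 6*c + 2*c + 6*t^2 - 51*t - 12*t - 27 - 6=c^2 + 8*c + 6*t^2 + t*(-7*c - 63) - 33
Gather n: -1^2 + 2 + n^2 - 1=n^2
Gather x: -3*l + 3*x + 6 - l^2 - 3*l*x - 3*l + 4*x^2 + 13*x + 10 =-l^2 - 6*l + 4*x^2 + x*(16 - 3*l) + 16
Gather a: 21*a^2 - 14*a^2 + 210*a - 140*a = 7*a^2 + 70*a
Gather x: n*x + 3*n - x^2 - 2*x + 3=3*n - x^2 + x*(n - 2) + 3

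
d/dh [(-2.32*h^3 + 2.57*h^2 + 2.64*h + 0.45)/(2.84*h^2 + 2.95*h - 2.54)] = (-6.5888*h^4 - 13.688*h^3 + 17.7623*h^2 - 15.6116*h - 8.0331)/(8.0656*h^4 + 16.756*h^3 - 5.7247*h^2 - 14.986*h + 6.4516)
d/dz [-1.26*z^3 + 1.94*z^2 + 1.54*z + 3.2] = -3.78*z^2 + 3.88*z + 1.54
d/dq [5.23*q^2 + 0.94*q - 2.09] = 10.46*q + 0.94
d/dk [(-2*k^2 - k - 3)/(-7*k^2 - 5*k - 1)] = (3*k^2 - 38*k - 14)/(49*k^4 + 70*k^3 + 39*k^2 + 10*k + 1)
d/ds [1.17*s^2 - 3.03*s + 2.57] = 2.34*s - 3.03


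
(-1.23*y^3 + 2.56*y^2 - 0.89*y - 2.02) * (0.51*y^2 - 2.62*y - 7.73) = -0.6273*y^5 + 4.5282*y^4 + 2.3468*y^3 - 18.4872*y^2 + 12.1721*y + 15.6146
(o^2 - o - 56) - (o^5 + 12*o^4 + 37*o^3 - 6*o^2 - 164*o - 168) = -o^5 - 12*o^4 - 37*o^3 + 7*o^2 + 163*o + 112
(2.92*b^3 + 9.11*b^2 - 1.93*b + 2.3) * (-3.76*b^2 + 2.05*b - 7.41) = -10.9792*b^5 - 28.2676*b^4 + 4.2951*b^3 - 80.1096*b^2 + 19.0163*b - 17.043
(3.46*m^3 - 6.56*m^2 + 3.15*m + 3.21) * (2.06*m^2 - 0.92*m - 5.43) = 7.1276*m^5 - 16.6968*m^4 - 6.2636*m^3 + 39.3354*m^2 - 20.0577*m - 17.4303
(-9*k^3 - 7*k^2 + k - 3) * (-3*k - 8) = 27*k^4 + 93*k^3 + 53*k^2 + k + 24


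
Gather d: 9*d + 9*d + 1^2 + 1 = 18*d + 2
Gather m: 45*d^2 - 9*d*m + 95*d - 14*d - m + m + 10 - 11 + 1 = 45*d^2 - 9*d*m + 81*d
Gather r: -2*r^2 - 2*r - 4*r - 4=-2*r^2 - 6*r - 4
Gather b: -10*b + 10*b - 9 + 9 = 0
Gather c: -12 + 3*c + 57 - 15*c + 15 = 60 - 12*c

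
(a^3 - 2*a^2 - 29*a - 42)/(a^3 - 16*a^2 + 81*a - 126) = (a^2 + 5*a + 6)/(a^2 - 9*a + 18)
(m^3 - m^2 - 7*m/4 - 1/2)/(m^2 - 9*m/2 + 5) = (4*m^2 + 4*m + 1)/(2*(2*m - 5))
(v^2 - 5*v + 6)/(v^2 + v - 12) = (v - 2)/(v + 4)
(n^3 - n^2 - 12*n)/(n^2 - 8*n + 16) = n*(n + 3)/(n - 4)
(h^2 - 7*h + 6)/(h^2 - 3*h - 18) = (h - 1)/(h + 3)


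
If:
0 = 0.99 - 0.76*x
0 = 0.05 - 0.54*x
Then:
No Solution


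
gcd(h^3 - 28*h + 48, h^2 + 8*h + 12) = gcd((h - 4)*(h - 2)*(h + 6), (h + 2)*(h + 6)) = h + 6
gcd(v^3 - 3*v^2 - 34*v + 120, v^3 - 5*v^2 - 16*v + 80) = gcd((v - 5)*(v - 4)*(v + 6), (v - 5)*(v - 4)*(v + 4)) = v^2 - 9*v + 20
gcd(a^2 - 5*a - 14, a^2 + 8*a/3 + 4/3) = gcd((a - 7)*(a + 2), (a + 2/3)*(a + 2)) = a + 2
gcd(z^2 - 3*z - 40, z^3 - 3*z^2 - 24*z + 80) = z + 5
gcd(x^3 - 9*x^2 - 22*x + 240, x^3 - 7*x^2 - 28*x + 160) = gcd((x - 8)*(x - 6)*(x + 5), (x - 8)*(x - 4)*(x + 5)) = x^2 - 3*x - 40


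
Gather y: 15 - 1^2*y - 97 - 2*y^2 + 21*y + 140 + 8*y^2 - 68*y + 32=6*y^2 - 48*y + 90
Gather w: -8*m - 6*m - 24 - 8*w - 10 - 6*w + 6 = -14*m - 14*w - 28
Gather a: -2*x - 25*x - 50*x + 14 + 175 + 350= 539 - 77*x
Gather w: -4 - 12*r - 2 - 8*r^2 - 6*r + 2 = -8*r^2 - 18*r - 4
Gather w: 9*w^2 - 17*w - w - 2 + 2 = 9*w^2 - 18*w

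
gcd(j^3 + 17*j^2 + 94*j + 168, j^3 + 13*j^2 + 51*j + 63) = j + 7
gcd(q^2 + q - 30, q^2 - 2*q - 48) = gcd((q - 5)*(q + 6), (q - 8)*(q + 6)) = q + 6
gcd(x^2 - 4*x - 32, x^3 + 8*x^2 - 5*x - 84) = x + 4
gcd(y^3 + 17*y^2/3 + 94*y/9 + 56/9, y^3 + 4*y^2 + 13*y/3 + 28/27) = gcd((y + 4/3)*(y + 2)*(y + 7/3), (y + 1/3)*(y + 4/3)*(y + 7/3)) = y^2 + 11*y/3 + 28/9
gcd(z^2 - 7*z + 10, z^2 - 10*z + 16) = z - 2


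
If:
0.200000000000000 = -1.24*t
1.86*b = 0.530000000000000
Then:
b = 0.28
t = -0.16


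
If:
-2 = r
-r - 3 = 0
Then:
No Solution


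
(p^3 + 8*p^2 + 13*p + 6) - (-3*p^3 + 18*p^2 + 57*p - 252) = 4*p^3 - 10*p^2 - 44*p + 258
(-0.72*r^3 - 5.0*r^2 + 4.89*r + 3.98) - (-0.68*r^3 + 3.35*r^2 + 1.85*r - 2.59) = -0.0399999999999999*r^3 - 8.35*r^2 + 3.04*r + 6.57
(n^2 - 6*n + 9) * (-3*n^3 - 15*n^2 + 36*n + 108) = -3*n^5 + 3*n^4 + 99*n^3 - 243*n^2 - 324*n + 972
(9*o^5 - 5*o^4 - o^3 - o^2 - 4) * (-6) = -54*o^5 + 30*o^4 + 6*o^3 + 6*o^2 + 24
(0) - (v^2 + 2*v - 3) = -v^2 - 2*v + 3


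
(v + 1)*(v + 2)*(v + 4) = v^3 + 7*v^2 + 14*v + 8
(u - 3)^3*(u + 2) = u^4 - 7*u^3 + 9*u^2 + 27*u - 54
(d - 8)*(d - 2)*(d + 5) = d^3 - 5*d^2 - 34*d + 80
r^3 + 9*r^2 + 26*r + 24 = (r + 2)*(r + 3)*(r + 4)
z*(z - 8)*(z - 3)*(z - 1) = z^4 - 12*z^3 + 35*z^2 - 24*z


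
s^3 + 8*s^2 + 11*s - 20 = (s - 1)*(s + 4)*(s + 5)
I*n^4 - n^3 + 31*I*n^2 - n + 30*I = (n - 5*I)*(n + I)*(n + 6*I)*(I*n + 1)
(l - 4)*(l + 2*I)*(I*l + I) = I*l^3 - 2*l^2 - 3*I*l^2 + 6*l - 4*I*l + 8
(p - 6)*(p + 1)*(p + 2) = p^3 - 3*p^2 - 16*p - 12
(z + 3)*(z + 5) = z^2 + 8*z + 15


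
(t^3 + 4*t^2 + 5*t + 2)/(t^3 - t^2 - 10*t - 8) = (t + 1)/(t - 4)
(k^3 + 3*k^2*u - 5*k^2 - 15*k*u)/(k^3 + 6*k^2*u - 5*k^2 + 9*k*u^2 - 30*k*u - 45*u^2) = k/(k + 3*u)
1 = 1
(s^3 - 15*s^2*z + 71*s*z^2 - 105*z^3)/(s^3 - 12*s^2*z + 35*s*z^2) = (s - 3*z)/s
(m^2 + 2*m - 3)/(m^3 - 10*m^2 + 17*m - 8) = (m + 3)/(m^2 - 9*m + 8)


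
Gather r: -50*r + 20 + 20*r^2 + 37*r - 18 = 20*r^2 - 13*r + 2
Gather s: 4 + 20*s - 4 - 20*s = 0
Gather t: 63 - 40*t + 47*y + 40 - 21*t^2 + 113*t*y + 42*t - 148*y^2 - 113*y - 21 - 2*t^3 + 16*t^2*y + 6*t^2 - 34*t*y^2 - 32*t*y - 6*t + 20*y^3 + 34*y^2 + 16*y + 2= -2*t^3 + t^2*(16*y - 15) + t*(-34*y^2 + 81*y - 4) + 20*y^3 - 114*y^2 - 50*y + 84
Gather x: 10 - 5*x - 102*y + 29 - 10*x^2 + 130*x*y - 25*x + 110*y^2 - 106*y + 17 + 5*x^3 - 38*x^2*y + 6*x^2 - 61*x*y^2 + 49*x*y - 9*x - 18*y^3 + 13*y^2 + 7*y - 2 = 5*x^3 + x^2*(-38*y - 4) + x*(-61*y^2 + 179*y - 39) - 18*y^3 + 123*y^2 - 201*y + 54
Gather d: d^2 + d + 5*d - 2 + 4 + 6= d^2 + 6*d + 8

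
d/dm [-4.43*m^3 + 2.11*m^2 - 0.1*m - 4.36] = -13.29*m^2 + 4.22*m - 0.1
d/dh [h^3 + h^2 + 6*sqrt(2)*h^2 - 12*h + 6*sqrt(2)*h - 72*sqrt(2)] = 3*h^2 + 2*h + 12*sqrt(2)*h - 12 + 6*sqrt(2)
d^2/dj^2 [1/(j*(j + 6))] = 2*(j^2 + j*(j + 6) + (j + 6)^2)/(j^3*(j + 6)^3)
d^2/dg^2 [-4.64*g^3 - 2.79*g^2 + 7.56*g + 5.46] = -27.84*g - 5.58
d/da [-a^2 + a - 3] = 1 - 2*a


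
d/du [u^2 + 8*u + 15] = 2*u + 8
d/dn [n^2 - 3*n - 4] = 2*n - 3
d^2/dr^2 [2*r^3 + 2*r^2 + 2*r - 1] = 12*r + 4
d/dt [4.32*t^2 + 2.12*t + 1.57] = 8.64*t + 2.12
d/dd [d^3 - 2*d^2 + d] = 3*d^2 - 4*d + 1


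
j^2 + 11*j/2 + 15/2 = (j + 5/2)*(j + 3)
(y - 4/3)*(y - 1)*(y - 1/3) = y^3 - 8*y^2/3 + 19*y/9 - 4/9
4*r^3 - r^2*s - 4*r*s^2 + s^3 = (-4*r + s)*(-r + s)*(r + s)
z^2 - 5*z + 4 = (z - 4)*(z - 1)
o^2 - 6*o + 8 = (o - 4)*(o - 2)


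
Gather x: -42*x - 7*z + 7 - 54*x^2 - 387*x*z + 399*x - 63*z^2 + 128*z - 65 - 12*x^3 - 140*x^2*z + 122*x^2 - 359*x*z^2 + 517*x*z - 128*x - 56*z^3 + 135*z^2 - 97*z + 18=-12*x^3 + x^2*(68 - 140*z) + x*(-359*z^2 + 130*z + 229) - 56*z^3 + 72*z^2 + 24*z - 40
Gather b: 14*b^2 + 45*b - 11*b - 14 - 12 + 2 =14*b^2 + 34*b - 24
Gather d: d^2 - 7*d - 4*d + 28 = d^2 - 11*d + 28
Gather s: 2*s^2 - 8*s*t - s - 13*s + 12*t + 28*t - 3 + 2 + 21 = 2*s^2 + s*(-8*t - 14) + 40*t + 20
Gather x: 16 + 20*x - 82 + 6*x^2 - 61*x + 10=6*x^2 - 41*x - 56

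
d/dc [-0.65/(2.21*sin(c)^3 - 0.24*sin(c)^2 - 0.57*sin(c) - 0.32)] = (4.3095*sin(c)^2 - 0.312*sin(c) - 0.3705)*cos(c)/(-2.21*sin(c)^3 + 0.24*sin(c)^2 + 0.57*sin(c) + 0.32)^2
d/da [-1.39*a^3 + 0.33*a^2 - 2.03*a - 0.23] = -4.17*a^2 + 0.66*a - 2.03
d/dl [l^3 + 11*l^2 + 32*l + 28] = 3*l^2 + 22*l + 32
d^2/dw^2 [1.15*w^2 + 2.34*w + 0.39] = 2.30000000000000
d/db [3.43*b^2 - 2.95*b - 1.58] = 6.86*b - 2.95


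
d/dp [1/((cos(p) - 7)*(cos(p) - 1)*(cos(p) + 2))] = 3*(cos(p)^2 - 4*cos(p) - 3)*sin(p)/((cos(p) - 7)^2*(cos(p) - 1)^2*(cos(p) + 2)^2)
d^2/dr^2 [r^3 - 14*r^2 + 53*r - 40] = 6*r - 28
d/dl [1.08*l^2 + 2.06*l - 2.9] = 2.16*l + 2.06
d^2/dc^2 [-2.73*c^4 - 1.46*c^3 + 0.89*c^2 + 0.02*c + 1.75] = -32.76*c^2 - 8.76*c + 1.78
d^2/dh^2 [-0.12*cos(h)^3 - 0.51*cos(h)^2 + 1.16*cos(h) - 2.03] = -1.07*cos(h) + 1.02*cos(2*h) + 0.27*cos(3*h)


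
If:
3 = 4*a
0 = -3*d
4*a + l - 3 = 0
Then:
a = 3/4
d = 0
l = 0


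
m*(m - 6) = m^2 - 6*m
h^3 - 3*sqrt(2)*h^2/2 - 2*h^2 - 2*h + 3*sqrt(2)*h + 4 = (h - 2)*(h - 2*sqrt(2))*(h + sqrt(2)/2)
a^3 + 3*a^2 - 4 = (a - 1)*(a + 2)^2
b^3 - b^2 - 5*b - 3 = (b - 3)*(b + 1)^2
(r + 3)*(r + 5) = r^2 + 8*r + 15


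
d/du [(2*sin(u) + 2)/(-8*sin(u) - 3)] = 10*cos(u)/(8*sin(u) + 3)^2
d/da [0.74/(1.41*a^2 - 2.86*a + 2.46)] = (2.1164 - 2.0868*a)/(1.41*a^2 - 2.86*a + 2.46)^2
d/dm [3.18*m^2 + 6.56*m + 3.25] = 6.36*m + 6.56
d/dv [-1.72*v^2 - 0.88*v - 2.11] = -3.44*v - 0.88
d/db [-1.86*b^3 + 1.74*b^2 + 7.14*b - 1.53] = -5.58*b^2 + 3.48*b + 7.14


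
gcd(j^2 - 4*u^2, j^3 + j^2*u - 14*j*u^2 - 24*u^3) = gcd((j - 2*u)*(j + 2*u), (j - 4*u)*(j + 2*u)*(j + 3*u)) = j + 2*u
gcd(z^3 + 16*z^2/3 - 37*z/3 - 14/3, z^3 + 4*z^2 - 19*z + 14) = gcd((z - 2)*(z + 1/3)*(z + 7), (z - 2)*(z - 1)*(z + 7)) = z^2 + 5*z - 14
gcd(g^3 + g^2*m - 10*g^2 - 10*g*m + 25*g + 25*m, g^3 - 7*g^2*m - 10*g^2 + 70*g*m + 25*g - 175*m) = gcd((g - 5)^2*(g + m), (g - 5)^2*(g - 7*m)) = g^2 - 10*g + 25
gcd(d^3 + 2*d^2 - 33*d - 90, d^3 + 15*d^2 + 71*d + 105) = d^2 + 8*d + 15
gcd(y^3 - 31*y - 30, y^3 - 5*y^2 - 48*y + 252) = y - 6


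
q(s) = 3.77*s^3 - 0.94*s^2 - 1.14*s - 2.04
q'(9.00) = 898.05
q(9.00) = 2659.89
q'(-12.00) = 1650.06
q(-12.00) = -6638.28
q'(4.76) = 246.17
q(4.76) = 377.83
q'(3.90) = 163.55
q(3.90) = 202.85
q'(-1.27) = 19.49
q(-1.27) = -9.83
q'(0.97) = 7.68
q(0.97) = -0.59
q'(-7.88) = 715.96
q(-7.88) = -1896.10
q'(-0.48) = 2.37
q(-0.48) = -2.13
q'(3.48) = 129.29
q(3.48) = 141.49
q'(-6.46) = 482.99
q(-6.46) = -1050.24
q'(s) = 11.31*s^2 - 1.88*s - 1.14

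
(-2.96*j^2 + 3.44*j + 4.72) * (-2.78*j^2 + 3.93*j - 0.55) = 8.2288*j^4 - 21.196*j^3 + 2.0256*j^2 + 16.6576*j - 2.596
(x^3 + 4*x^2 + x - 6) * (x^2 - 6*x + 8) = x^5 - 2*x^4 - 15*x^3 + 20*x^2 + 44*x - 48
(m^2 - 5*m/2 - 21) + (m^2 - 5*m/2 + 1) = 2*m^2 - 5*m - 20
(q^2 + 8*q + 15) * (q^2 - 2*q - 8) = q^4 + 6*q^3 - 9*q^2 - 94*q - 120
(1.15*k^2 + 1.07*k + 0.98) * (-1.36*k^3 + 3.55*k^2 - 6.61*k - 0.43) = -1.564*k^5 + 2.6273*k^4 - 5.1358*k^3 - 4.0882*k^2 - 6.9379*k - 0.4214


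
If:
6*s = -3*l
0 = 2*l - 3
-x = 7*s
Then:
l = 3/2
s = -3/4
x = 21/4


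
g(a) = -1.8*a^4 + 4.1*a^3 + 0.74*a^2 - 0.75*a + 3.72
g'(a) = -7.2*a^3 + 12.3*a^2 + 1.48*a - 0.75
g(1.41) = 8.51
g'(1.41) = 5.61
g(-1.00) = -0.69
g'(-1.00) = 17.27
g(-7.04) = -5806.30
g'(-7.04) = 3110.62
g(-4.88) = -1472.30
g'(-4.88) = 1121.69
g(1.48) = 8.89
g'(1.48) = 5.04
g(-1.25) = -6.59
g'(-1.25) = 30.68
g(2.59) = -3.02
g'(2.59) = -39.50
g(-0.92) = 0.55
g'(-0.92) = 13.91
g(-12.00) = -44290.32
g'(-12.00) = 14194.29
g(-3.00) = -243.87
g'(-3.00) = 299.91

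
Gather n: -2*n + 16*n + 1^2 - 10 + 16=14*n + 7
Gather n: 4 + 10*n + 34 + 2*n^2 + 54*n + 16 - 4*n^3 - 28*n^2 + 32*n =-4*n^3 - 26*n^2 + 96*n + 54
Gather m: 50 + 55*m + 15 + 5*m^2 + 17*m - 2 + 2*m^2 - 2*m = 7*m^2 + 70*m + 63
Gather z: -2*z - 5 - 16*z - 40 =-18*z - 45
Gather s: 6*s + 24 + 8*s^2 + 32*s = 8*s^2 + 38*s + 24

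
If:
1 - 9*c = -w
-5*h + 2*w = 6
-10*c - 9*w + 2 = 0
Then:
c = 11/91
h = -106/91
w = 8/91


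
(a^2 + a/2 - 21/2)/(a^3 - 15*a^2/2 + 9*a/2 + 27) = (2*a + 7)/(2*a^2 - 9*a - 18)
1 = 1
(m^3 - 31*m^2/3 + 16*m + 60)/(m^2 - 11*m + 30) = (m^2 - 13*m/3 - 10)/(m - 5)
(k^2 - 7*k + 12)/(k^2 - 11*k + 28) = (k - 3)/(k - 7)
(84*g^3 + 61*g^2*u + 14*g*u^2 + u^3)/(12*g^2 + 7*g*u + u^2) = 7*g + u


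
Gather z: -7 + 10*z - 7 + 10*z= 20*z - 14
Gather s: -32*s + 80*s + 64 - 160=48*s - 96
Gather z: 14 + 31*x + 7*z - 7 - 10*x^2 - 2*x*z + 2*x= -10*x^2 + 33*x + z*(7 - 2*x) + 7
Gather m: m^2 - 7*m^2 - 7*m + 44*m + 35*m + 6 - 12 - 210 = -6*m^2 + 72*m - 216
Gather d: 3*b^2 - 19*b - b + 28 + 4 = 3*b^2 - 20*b + 32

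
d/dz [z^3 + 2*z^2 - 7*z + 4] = 3*z^2 + 4*z - 7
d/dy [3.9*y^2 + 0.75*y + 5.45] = 7.8*y + 0.75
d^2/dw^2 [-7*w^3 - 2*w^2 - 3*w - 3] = -42*w - 4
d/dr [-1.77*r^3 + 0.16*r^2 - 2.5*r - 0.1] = -5.31*r^2 + 0.32*r - 2.5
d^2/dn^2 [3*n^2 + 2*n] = 6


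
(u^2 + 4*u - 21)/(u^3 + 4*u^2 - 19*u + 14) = (u - 3)/(u^2 - 3*u + 2)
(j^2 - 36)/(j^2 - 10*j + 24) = (j + 6)/(j - 4)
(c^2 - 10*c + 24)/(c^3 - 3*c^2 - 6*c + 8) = (c - 6)/(c^2 + c - 2)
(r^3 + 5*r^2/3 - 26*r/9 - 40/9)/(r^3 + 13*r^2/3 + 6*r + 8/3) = (r - 5/3)/(r + 1)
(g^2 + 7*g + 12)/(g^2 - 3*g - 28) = (g + 3)/(g - 7)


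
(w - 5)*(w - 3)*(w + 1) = w^3 - 7*w^2 + 7*w + 15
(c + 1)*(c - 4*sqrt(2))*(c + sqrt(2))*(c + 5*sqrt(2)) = c^4 + c^3 + 2*sqrt(2)*c^3 - 38*c^2 + 2*sqrt(2)*c^2 - 40*sqrt(2)*c - 38*c - 40*sqrt(2)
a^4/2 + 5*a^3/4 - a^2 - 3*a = a*(a/2 + 1)*(a - 3/2)*(a + 2)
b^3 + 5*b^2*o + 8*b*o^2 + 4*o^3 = (b + o)*(b + 2*o)^2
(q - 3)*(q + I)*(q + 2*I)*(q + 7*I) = q^4 - 3*q^3 + 10*I*q^3 - 23*q^2 - 30*I*q^2 + 69*q - 14*I*q + 42*I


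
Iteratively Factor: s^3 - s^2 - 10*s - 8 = (s + 1)*(s^2 - 2*s - 8) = (s - 4)*(s + 1)*(s + 2)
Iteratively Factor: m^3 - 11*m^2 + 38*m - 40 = (m - 4)*(m^2 - 7*m + 10) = (m - 4)*(m - 2)*(m - 5)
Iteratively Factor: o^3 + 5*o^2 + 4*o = (o + 4)*(o^2 + o) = (o + 1)*(o + 4)*(o)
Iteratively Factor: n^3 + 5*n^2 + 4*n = (n + 1)*(n^2 + 4*n) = (n + 1)*(n + 4)*(n)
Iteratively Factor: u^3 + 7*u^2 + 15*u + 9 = (u + 3)*(u^2 + 4*u + 3) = (u + 1)*(u + 3)*(u + 3)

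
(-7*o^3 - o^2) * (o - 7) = -7*o^4 + 48*o^3 + 7*o^2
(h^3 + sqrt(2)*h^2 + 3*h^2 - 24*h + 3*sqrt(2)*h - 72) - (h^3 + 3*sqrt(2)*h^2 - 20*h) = -2*sqrt(2)*h^2 + 3*h^2 - 4*h + 3*sqrt(2)*h - 72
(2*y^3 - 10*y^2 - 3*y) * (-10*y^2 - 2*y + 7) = -20*y^5 + 96*y^4 + 64*y^3 - 64*y^2 - 21*y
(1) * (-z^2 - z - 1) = -z^2 - z - 1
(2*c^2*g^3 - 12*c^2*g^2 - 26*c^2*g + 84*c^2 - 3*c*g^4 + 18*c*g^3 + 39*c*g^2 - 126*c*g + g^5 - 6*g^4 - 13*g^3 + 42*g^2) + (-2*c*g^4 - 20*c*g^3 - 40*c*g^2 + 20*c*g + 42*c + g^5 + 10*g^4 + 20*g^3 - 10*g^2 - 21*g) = 2*c^2*g^3 - 12*c^2*g^2 - 26*c^2*g + 84*c^2 - 5*c*g^4 - 2*c*g^3 - c*g^2 - 106*c*g + 42*c + 2*g^5 + 4*g^4 + 7*g^3 + 32*g^2 - 21*g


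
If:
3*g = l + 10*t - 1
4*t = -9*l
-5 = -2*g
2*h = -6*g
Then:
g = 5/2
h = -15/2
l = -17/43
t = 153/172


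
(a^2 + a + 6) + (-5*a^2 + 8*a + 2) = -4*a^2 + 9*a + 8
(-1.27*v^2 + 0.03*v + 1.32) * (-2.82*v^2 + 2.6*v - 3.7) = 3.5814*v^4 - 3.3866*v^3 + 1.0546*v^2 + 3.321*v - 4.884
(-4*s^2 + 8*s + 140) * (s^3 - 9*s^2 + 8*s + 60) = -4*s^5 + 44*s^4 + 36*s^3 - 1436*s^2 + 1600*s + 8400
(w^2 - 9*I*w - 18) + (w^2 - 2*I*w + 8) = 2*w^2 - 11*I*w - 10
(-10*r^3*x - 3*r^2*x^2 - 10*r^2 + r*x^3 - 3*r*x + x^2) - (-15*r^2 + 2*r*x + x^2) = -10*r^3*x - 3*r^2*x^2 + 5*r^2 + r*x^3 - 5*r*x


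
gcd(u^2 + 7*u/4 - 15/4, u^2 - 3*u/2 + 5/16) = u - 5/4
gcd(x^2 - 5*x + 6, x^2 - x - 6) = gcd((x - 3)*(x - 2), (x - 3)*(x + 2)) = x - 3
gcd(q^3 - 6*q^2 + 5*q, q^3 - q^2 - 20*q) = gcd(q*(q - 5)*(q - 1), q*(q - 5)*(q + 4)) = q^2 - 5*q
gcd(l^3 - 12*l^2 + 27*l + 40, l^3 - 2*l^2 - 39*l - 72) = l - 8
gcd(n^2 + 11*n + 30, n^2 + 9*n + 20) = n + 5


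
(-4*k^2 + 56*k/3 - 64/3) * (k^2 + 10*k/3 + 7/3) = -4*k^4 + 16*k^3/3 + 284*k^2/9 - 248*k/9 - 448/9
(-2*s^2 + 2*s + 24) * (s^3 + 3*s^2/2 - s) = -2*s^5 - s^4 + 29*s^3 + 34*s^2 - 24*s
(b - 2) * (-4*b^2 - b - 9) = -4*b^3 + 7*b^2 - 7*b + 18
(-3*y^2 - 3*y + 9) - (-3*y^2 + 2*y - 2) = 11 - 5*y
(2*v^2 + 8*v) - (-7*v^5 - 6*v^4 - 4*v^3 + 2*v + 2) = 7*v^5 + 6*v^4 + 4*v^3 + 2*v^2 + 6*v - 2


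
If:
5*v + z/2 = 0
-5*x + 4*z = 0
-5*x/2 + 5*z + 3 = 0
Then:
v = 1/10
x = -4/5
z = -1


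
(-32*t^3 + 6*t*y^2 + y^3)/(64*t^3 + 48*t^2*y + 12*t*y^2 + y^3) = (-2*t + y)/(4*t + y)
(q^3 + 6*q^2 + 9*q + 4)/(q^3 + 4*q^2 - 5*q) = (q^3 + 6*q^2 + 9*q + 4)/(q*(q^2 + 4*q - 5))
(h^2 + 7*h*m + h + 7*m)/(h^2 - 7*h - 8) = (h + 7*m)/(h - 8)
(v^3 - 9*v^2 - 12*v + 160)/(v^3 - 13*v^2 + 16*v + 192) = (v^2 - v - 20)/(v^2 - 5*v - 24)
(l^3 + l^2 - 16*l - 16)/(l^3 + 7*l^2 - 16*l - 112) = (l + 1)/(l + 7)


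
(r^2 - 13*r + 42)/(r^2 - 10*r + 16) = (r^2 - 13*r + 42)/(r^2 - 10*r + 16)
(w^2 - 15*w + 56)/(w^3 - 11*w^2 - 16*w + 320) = (w - 7)/(w^2 - 3*w - 40)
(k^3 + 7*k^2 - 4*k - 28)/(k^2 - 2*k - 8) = (k^2 + 5*k - 14)/(k - 4)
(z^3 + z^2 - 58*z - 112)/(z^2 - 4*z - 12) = (z^2 - z - 56)/(z - 6)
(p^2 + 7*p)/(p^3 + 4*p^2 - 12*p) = (p + 7)/(p^2 + 4*p - 12)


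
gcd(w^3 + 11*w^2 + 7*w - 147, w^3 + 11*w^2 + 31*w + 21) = w + 7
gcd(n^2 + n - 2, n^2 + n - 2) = n^2 + n - 2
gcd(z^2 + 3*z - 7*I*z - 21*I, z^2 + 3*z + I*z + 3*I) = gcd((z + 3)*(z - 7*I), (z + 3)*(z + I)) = z + 3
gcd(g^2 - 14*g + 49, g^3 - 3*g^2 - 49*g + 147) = g - 7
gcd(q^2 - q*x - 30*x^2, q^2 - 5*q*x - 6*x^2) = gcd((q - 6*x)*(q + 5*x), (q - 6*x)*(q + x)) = -q + 6*x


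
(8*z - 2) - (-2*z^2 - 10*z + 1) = 2*z^2 + 18*z - 3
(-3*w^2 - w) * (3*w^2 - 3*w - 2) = -9*w^4 + 6*w^3 + 9*w^2 + 2*w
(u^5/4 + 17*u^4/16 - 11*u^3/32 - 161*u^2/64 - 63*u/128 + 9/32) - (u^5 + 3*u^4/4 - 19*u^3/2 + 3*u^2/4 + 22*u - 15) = -3*u^5/4 + 5*u^4/16 + 293*u^3/32 - 209*u^2/64 - 2879*u/128 + 489/32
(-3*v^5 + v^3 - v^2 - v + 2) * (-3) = 9*v^5 - 3*v^3 + 3*v^2 + 3*v - 6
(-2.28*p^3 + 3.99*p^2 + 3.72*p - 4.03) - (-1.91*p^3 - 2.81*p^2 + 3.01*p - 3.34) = -0.37*p^3 + 6.8*p^2 + 0.71*p - 0.69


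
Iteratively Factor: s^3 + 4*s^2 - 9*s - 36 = (s + 4)*(s^2 - 9) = (s + 3)*(s + 4)*(s - 3)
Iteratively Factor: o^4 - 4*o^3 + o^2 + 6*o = (o + 1)*(o^3 - 5*o^2 + 6*o) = (o - 3)*(o + 1)*(o^2 - 2*o) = (o - 3)*(o - 2)*(o + 1)*(o)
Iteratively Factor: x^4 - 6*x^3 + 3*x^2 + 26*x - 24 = (x - 1)*(x^3 - 5*x^2 - 2*x + 24) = (x - 4)*(x - 1)*(x^2 - x - 6) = (x - 4)*(x - 1)*(x + 2)*(x - 3)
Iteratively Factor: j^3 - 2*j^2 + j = (j)*(j^2 - 2*j + 1) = j*(j - 1)*(j - 1)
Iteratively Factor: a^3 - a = (a + 1)*(a^2 - a) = a*(a + 1)*(a - 1)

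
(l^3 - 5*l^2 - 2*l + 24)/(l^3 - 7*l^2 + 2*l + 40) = (l - 3)/(l - 5)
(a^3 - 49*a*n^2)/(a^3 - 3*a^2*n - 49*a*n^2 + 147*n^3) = a/(a - 3*n)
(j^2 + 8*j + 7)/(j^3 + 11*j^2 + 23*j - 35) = (j + 1)/(j^2 + 4*j - 5)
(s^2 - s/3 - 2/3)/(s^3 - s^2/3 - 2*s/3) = 1/s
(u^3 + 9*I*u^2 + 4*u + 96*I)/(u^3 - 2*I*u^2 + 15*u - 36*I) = (u + 8*I)/(u - 3*I)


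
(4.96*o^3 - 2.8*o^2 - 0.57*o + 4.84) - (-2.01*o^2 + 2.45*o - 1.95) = 4.96*o^3 - 0.79*o^2 - 3.02*o + 6.79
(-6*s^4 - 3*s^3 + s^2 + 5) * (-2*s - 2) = 12*s^5 + 18*s^4 + 4*s^3 - 2*s^2 - 10*s - 10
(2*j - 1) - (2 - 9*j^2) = 9*j^2 + 2*j - 3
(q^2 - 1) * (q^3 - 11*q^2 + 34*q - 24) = q^5 - 11*q^4 + 33*q^3 - 13*q^2 - 34*q + 24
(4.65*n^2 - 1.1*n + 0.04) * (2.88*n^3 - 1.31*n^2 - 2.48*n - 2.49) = 13.392*n^5 - 9.2595*n^4 - 9.9758*n^3 - 8.9029*n^2 + 2.6398*n - 0.0996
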